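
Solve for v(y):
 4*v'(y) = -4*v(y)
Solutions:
 v(y) = C1*exp(-y)


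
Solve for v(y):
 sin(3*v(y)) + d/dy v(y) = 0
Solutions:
 v(y) = -acos((-C1 - exp(6*y))/(C1 - exp(6*y)))/3 + 2*pi/3
 v(y) = acos((-C1 - exp(6*y))/(C1 - exp(6*y)))/3


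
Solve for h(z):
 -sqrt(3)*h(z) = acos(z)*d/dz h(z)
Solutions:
 h(z) = C1*exp(-sqrt(3)*Integral(1/acos(z), z))


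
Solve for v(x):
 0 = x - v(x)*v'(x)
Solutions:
 v(x) = -sqrt(C1 + x^2)
 v(x) = sqrt(C1 + x^2)


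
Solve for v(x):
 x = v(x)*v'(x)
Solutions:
 v(x) = -sqrt(C1 + x^2)
 v(x) = sqrt(C1 + x^2)


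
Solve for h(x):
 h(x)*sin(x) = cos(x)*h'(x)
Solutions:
 h(x) = C1/cos(x)


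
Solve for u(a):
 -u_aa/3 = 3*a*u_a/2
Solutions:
 u(a) = C1 + C2*erf(3*a/2)


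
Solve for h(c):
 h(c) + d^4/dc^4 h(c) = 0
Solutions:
 h(c) = (C1*sin(sqrt(2)*c/2) + C2*cos(sqrt(2)*c/2))*exp(-sqrt(2)*c/2) + (C3*sin(sqrt(2)*c/2) + C4*cos(sqrt(2)*c/2))*exp(sqrt(2)*c/2)


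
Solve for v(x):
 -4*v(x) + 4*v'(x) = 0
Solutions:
 v(x) = C1*exp(x)


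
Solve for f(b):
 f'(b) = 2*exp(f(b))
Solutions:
 f(b) = log(-1/(C1 + 2*b))


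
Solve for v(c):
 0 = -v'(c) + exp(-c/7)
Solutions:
 v(c) = C1 - 7*exp(-c/7)


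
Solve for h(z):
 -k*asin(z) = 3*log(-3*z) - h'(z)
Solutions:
 h(z) = C1 + k*(z*asin(z) + sqrt(1 - z^2)) + 3*z*log(-z) - 3*z + 3*z*log(3)


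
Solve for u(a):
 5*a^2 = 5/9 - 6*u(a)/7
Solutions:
 u(a) = 35/54 - 35*a^2/6


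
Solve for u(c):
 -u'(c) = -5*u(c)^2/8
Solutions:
 u(c) = -8/(C1 + 5*c)


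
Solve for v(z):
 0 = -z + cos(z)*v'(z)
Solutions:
 v(z) = C1 + Integral(z/cos(z), z)


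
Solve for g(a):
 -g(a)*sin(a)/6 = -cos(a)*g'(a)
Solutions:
 g(a) = C1/cos(a)^(1/6)


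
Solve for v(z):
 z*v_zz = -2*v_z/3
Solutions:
 v(z) = C1 + C2*z^(1/3)


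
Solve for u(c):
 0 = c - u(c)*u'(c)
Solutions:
 u(c) = -sqrt(C1 + c^2)
 u(c) = sqrt(C1 + c^2)


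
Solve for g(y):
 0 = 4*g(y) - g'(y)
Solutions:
 g(y) = C1*exp(4*y)


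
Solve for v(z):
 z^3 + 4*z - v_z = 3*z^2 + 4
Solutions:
 v(z) = C1 + z^4/4 - z^3 + 2*z^2 - 4*z


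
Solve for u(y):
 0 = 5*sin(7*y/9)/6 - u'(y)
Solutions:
 u(y) = C1 - 15*cos(7*y/9)/14


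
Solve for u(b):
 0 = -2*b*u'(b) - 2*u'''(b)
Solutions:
 u(b) = C1 + Integral(C2*airyai(-b) + C3*airybi(-b), b)


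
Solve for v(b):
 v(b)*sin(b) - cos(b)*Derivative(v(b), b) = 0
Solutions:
 v(b) = C1/cos(b)


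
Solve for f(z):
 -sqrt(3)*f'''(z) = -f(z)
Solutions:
 f(z) = C3*exp(3^(5/6)*z/3) + (C1*sin(3^(1/3)*z/2) + C2*cos(3^(1/3)*z/2))*exp(-3^(5/6)*z/6)


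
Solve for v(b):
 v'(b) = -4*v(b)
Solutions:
 v(b) = C1*exp(-4*b)


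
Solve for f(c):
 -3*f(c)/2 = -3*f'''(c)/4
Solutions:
 f(c) = C3*exp(2^(1/3)*c) + (C1*sin(2^(1/3)*sqrt(3)*c/2) + C2*cos(2^(1/3)*sqrt(3)*c/2))*exp(-2^(1/3)*c/2)


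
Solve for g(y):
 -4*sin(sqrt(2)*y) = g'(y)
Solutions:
 g(y) = C1 + 2*sqrt(2)*cos(sqrt(2)*y)


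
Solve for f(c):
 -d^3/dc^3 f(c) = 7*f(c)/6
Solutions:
 f(c) = C3*exp(-6^(2/3)*7^(1/3)*c/6) + (C1*sin(2^(2/3)*3^(1/6)*7^(1/3)*c/4) + C2*cos(2^(2/3)*3^(1/6)*7^(1/3)*c/4))*exp(6^(2/3)*7^(1/3)*c/12)


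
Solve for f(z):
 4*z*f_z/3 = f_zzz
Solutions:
 f(z) = C1 + Integral(C2*airyai(6^(2/3)*z/3) + C3*airybi(6^(2/3)*z/3), z)


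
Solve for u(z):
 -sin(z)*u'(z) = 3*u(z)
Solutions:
 u(z) = C1*(cos(z) + 1)^(3/2)/(cos(z) - 1)^(3/2)


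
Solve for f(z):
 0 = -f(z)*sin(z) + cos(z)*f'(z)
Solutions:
 f(z) = C1/cos(z)


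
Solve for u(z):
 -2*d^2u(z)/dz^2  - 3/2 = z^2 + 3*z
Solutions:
 u(z) = C1 + C2*z - z^4/24 - z^3/4 - 3*z^2/8


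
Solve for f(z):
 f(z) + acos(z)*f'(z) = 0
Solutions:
 f(z) = C1*exp(-Integral(1/acos(z), z))


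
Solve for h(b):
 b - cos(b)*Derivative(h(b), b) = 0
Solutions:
 h(b) = C1 + Integral(b/cos(b), b)


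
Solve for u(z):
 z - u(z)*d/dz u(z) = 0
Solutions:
 u(z) = -sqrt(C1 + z^2)
 u(z) = sqrt(C1 + z^2)


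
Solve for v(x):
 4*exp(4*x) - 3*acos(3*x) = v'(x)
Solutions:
 v(x) = C1 - 3*x*acos(3*x) + sqrt(1 - 9*x^2) + exp(4*x)


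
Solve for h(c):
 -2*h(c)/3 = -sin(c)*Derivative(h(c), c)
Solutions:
 h(c) = C1*(cos(c) - 1)^(1/3)/(cos(c) + 1)^(1/3)


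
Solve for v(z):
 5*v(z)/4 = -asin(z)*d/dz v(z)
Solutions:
 v(z) = C1*exp(-5*Integral(1/asin(z), z)/4)


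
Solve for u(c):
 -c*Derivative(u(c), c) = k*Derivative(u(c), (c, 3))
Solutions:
 u(c) = C1 + Integral(C2*airyai(c*(-1/k)^(1/3)) + C3*airybi(c*(-1/k)^(1/3)), c)


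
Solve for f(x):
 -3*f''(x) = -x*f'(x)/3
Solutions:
 f(x) = C1 + C2*erfi(sqrt(2)*x/6)


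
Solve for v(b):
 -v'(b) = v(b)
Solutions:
 v(b) = C1*exp(-b)


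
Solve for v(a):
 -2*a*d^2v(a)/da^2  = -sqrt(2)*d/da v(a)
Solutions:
 v(a) = C1 + C2*a^(sqrt(2)/2 + 1)


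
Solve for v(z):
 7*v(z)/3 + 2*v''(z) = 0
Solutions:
 v(z) = C1*sin(sqrt(42)*z/6) + C2*cos(sqrt(42)*z/6)


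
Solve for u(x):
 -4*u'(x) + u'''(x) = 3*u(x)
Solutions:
 u(x) = C1*exp(-x) + C2*exp(x*(1 - sqrt(13))/2) + C3*exp(x*(1 + sqrt(13))/2)


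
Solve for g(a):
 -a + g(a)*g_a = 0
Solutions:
 g(a) = -sqrt(C1 + a^2)
 g(a) = sqrt(C1 + a^2)


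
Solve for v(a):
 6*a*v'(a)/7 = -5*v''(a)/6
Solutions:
 v(a) = C1 + C2*erf(3*sqrt(70)*a/35)


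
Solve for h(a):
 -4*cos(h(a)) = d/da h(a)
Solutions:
 h(a) = pi - asin((C1 + exp(8*a))/(C1 - exp(8*a)))
 h(a) = asin((C1 + exp(8*a))/(C1 - exp(8*a)))


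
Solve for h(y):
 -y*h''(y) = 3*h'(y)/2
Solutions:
 h(y) = C1 + C2/sqrt(y)


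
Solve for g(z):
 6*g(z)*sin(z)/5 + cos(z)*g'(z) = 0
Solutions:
 g(z) = C1*cos(z)^(6/5)


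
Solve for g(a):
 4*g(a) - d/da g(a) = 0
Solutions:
 g(a) = C1*exp(4*a)


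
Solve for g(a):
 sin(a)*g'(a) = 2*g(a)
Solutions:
 g(a) = C1*(cos(a) - 1)/(cos(a) + 1)


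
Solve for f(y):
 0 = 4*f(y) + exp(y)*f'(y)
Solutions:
 f(y) = C1*exp(4*exp(-y))


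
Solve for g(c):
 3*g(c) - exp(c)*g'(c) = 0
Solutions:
 g(c) = C1*exp(-3*exp(-c))


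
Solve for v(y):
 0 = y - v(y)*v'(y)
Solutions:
 v(y) = -sqrt(C1 + y^2)
 v(y) = sqrt(C1 + y^2)


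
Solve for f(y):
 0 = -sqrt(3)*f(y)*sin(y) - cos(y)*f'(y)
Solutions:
 f(y) = C1*cos(y)^(sqrt(3))


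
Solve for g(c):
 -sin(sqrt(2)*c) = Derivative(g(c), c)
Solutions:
 g(c) = C1 + sqrt(2)*cos(sqrt(2)*c)/2


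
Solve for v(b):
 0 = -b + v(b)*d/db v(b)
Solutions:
 v(b) = -sqrt(C1 + b^2)
 v(b) = sqrt(C1 + b^2)


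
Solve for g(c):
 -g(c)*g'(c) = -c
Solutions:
 g(c) = -sqrt(C1 + c^2)
 g(c) = sqrt(C1 + c^2)


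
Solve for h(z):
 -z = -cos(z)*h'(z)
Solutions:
 h(z) = C1 + Integral(z/cos(z), z)


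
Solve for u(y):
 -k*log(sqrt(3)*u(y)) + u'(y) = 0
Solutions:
 Integral(1/(2*log(_y) + log(3)), (_y, u(y))) = C1 + k*y/2


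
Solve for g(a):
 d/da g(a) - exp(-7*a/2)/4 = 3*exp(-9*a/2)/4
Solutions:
 g(a) = C1 - exp(-7*a/2)/14 - exp(-9*a/2)/6


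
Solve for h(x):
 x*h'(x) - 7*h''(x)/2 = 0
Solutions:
 h(x) = C1 + C2*erfi(sqrt(7)*x/7)


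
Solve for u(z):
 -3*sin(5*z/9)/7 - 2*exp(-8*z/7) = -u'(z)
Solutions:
 u(z) = C1 - 27*cos(5*z/9)/35 - 7*exp(-8*z/7)/4


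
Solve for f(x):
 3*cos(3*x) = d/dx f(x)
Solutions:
 f(x) = C1 + sin(3*x)


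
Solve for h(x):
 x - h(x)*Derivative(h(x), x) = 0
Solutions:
 h(x) = -sqrt(C1 + x^2)
 h(x) = sqrt(C1 + x^2)


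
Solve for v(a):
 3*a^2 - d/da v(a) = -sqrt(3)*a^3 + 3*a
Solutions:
 v(a) = C1 + sqrt(3)*a^4/4 + a^3 - 3*a^2/2


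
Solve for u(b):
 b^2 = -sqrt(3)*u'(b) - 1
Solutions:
 u(b) = C1 - sqrt(3)*b^3/9 - sqrt(3)*b/3


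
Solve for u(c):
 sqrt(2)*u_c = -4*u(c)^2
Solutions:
 u(c) = 1/(C1 + 2*sqrt(2)*c)


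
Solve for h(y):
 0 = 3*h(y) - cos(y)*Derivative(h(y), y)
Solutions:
 h(y) = C1*(sin(y) + 1)^(3/2)/(sin(y) - 1)^(3/2)


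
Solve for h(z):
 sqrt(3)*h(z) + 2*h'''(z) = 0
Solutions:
 h(z) = C3*exp(-2^(2/3)*3^(1/6)*z/2) + (C1*sin(6^(2/3)*z/4) + C2*cos(6^(2/3)*z/4))*exp(2^(2/3)*3^(1/6)*z/4)


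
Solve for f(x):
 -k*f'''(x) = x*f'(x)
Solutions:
 f(x) = C1 + Integral(C2*airyai(x*(-1/k)^(1/3)) + C3*airybi(x*(-1/k)^(1/3)), x)


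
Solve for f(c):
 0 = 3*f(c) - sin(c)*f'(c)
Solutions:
 f(c) = C1*(cos(c) - 1)^(3/2)/(cos(c) + 1)^(3/2)


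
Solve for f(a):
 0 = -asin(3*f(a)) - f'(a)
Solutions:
 Integral(1/asin(3*_y), (_y, f(a))) = C1 - a


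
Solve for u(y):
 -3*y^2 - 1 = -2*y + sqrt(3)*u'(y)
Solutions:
 u(y) = C1 - sqrt(3)*y^3/3 + sqrt(3)*y^2/3 - sqrt(3)*y/3


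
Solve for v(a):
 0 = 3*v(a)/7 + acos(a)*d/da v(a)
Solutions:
 v(a) = C1*exp(-3*Integral(1/acos(a), a)/7)


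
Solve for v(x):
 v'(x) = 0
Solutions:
 v(x) = C1


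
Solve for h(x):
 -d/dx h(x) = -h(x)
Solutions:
 h(x) = C1*exp(x)


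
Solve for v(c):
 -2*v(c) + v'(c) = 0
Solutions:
 v(c) = C1*exp(2*c)


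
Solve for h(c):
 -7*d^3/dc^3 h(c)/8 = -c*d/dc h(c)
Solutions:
 h(c) = C1 + Integral(C2*airyai(2*7^(2/3)*c/7) + C3*airybi(2*7^(2/3)*c/7), c)


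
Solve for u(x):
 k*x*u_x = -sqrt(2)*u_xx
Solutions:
 u(x) = Piecewise((-2^(3/4)*sqrt(pi)*C1*erf(2^(1/4)*sqrt(k)*x/2)/(2*sqrt(k)) - C2, (k > 0) | (k < 0)), (-C1*x - C2, True))


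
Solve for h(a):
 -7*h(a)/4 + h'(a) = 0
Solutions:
 h(a) = C1*exp(7*a/4)


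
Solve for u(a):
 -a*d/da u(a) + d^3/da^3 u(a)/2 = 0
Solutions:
 u(a) = C1 + Integral(C2*airyai(2^(1/3)*a) + C3*airybi(2^(1/3)*a), a)


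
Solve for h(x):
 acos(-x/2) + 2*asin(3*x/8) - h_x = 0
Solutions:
 h(x) = C1 + x*acos(-x/2) + 2*x*asin(3*x/8) + sqrt(4 - x^2) + 2*sqrt(64 - 9*x^2)/3


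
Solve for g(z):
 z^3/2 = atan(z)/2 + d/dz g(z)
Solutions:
 g(z) = C1 + z^4/8 - z*atan(z)/2 + log(z^2 + 1)/4


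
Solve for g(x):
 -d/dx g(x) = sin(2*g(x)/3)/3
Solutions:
 x/3 + 3*log(cos(2*g(x)/3) - 1)/4 - 3*log(cos(2*g(x)/3) + 1)/4 = C1


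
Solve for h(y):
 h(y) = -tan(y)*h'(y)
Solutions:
 h(y) = C1/sin(y)


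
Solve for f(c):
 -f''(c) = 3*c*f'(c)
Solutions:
 f(c) = C1 + C2*erf(sqrt(6)*c/2)


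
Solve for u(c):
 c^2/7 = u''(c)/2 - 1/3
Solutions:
 u(c) = C1 + C2*c + c^4/42 + c^2/3


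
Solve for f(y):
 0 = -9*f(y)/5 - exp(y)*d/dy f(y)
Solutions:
 f(y) = C1*exp(9*exp(-y)/5)


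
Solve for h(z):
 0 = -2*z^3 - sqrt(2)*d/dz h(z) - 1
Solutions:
 h(z) = C1 - sqrt(2)*z^4/4 - sqrt(2)*z/2


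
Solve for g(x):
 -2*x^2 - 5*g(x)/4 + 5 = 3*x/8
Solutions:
 g(x) = -8*x^2/5 - 3*x/10 + 4


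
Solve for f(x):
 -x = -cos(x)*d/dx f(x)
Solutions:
 f(x) = C1 + Integral(x/cos(x), x)


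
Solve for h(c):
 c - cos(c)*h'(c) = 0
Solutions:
 h(c) = C1 + Integral(c/cos(c), c)


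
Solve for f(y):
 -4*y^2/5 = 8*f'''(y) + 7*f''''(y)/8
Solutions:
 f(y) = C1 + C2*y + C3*y^2 + C4*exp(-64*y/7) - y^5/600 + 7*y^4/7680 - 49*y^3/122880


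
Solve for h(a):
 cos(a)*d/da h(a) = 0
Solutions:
 h(a) = C1


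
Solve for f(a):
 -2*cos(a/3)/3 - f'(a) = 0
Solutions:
 f(a) = C1 - 2*sin(a/3)


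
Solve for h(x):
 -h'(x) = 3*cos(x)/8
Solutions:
 h(x) = C1 - 3*sin(x)/8


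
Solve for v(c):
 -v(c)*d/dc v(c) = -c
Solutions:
 v(c) = -sqrt(C1 + c^2)
 v(c) = sqrt(C1 + c^2)


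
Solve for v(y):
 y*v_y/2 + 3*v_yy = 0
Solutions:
 v(y) = C1 + C2*erf(sqrt(3)*y/6)


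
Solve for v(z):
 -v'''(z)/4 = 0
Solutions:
 v(z) = C1 + C2*z + C3*z^2


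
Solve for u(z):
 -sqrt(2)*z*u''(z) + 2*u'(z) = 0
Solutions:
 u(z) = C1 + C2*z^(1 + sqrt(2))


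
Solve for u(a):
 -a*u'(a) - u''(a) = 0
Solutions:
 u(a) = C1 + C2*erf(sqrt(2)*a/2)


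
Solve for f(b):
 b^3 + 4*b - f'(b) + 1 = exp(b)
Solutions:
 f(b) = C1 + b^4/4 + 2*b^2 + b - exp(b)


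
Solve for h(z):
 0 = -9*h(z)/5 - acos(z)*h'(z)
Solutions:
 h(z) = C1*exp(-9*Integral(1/acos(z), z)/5)


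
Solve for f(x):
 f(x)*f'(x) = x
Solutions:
 f(x) = -sqrt(C1 + x^2)
 f(x) = sqrt(C1 + x^2)


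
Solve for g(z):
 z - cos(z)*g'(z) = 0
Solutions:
 g(z) = C1 + Integral(z/cos(z), z)


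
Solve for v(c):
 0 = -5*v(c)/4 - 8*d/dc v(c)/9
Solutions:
 v(c) = C1*exp(-45*c/32)


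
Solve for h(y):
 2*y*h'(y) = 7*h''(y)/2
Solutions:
 h(y) = C1 + C2*erfi(sqrt(14)*y/7)


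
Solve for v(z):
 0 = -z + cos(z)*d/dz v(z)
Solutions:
 v(z) = C1 + Integral(z/cos(z), z)


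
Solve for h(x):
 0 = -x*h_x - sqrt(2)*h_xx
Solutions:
 h(x) = C1 + C2*erf(2^(1/4)*x/2)


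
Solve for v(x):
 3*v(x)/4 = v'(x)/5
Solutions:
 v(x) = C1*exp(15*x/4)


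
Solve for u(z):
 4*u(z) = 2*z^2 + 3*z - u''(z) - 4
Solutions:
 u(z) = C1*sin(2*z) + C2*cos(2*z) + z^2/2 + 3*z/4 - 5/4


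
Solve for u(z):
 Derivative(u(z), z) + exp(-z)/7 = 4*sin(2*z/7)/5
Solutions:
 u(z) = C1 - 14*cos(2*z/7)/5 + exp(-z)/7


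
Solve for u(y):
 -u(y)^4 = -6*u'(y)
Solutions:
 u(y) = 2^(1/3)*(-1/(C1 + y))^(1/3)
 u(y) = 2^(1/3)*(-1/(C1 + y))^(1/3)*(-1 - sqrt(3)*I)/2
 u(y) = 2^(1/3)*(-1/(C1 + y))^(1/3)*(-1 + sqrt(3)*I)/2


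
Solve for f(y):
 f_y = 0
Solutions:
 f(y) = C1


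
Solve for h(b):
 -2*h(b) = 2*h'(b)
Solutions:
 h(b) = C1*exp(-b)


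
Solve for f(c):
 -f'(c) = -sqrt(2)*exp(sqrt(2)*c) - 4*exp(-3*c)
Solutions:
 f(c) = C1 + exp(sqrt(2)*c) - 4*exp(-3*c)/3


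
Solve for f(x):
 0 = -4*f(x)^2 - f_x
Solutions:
 f(x) = 1/(C1 + 4*x)


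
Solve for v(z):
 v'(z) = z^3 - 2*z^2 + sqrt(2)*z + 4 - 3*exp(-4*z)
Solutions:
 v(z) = C1 + z^4/4 - 2*z^3/3 + sqrt(2)*z^2/2 + 4*z + 3*exp(-4*z)/4


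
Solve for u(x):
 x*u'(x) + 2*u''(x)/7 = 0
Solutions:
 u(x) = C1 + C2*erf(sqrt(7)*x/2)


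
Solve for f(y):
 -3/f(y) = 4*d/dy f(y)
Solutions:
 f(y) = -sqrt(C1 - 6*y)/2
 f(y) = sqrt(C1 - 6*y)/2


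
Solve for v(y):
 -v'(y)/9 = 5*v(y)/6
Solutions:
 v(y) = C1*exp(-15*y/2)


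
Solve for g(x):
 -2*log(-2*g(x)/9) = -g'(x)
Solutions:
 -Integral(1/(log(-_y) - 2*log(3) + log(2)), (_y, g(x)))/2 = C1 - x


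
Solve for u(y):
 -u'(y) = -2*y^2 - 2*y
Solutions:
 u(y) = C1 + 2*y^3/3 + y^2


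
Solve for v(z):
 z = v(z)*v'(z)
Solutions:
 v(z) = -sqrt(C1 + z^2)
 v(z) = sqrt(C1 + z^2)


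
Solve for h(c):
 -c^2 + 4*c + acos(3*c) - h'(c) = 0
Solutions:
 h(c) = C1 - c^3/3 + 2*c^2 + c*acos(3*c) - sqrt(1 - 9*c^2)/3


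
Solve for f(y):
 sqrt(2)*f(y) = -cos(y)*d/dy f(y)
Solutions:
 f(y) = C1*(sin(y) - 1)^(sqrt(2)/2)/(sin(y) + 1)^(sqrt(2)/2)


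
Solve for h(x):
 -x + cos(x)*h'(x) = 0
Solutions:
 h(x) = C1 + Integral(x/cos(x), x)


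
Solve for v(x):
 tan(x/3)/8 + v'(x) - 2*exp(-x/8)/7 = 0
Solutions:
 v(x) = C1 - 3*log(tan(x/3)^2 + 1)/16 - 16*exp(-x/8)/7


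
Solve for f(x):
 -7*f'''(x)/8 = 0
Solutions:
 f(x) = C1 + C2*x + C3*x^2


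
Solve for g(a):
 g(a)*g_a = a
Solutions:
 g(a) = -sqrt(C1 + a^2)
 g(a) = sqrt(C1 + a^2)


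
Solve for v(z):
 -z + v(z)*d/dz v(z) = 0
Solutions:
 v(z) = -sqrt(C1 + z^2)
 v(z) = sqrt(C1 + z^2)


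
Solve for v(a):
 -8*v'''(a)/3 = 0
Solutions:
 v(a) = C1 + C2*a + C3*a^2


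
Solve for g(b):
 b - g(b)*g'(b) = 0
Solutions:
 g(b) = -sqrt(C1 + b^2)
 g(b) = sqrt(C1 + b^2)


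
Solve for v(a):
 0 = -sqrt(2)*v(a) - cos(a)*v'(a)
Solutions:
 v(a) = C1*(sin(a) - 1)^(sqrt(2)/2)/(sin(a) + 1)^(sqrt(2)/2)


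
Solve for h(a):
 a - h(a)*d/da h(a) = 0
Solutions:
 h(a) = -sqrt(C1 + a^2)
 h(a) = sqrt(C1 + a^2)


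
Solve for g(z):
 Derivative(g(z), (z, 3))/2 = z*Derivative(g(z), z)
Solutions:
 g(z) = C1 + Integral(C2*airyai(2^(1/3)*z) + C3*airybi(2^(1/3)*z), z)


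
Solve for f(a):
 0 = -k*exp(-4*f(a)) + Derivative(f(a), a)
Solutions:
 f(a) = log(-I*(C1 + 4*a*k)^(1/4))
 f(a) = log(I*(C1 + 4*a*k)^(1/4))
 f(a) = log(-(C1 + 4*a*k)^(1/4))
 f(a) = log(C1 + 4*a*k)/4


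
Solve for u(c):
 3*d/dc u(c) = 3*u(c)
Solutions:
 u(c) = C1*exp(c)


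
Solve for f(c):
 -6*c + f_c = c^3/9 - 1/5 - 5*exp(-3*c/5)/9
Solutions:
 f(c) = C1 + c^4/36 + 3*c^2 - c/5 + 25*exp(-3*c/5)/27


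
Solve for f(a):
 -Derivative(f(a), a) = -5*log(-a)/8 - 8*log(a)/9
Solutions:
 f(a) = C1 + 109*a*log(a)/72 + a*(-109 + 45*I*pi)/72


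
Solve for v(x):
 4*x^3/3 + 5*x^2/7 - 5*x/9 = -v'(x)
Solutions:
 v(x) = C1 - x^4/3 - 5*x^3/21 + 5*x^2/18


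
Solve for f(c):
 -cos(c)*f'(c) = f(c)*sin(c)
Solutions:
 f(c) = C1*cos(c)


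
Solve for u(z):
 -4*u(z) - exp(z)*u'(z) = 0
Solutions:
 u(z) = C1*exp(4*exp(-z))


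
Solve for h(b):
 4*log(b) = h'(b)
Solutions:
 h(b) = C1 + 4*b*log(b) - 4*b


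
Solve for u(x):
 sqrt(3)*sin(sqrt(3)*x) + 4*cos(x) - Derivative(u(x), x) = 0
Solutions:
 u(x) = C1 + 4*sin(x) - cos(sqrt(3)*x)


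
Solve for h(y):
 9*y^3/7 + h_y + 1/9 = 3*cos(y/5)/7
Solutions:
 h(y) = C1 - 9*y^4/28 - y/9 + 15*sin(y/5)/7


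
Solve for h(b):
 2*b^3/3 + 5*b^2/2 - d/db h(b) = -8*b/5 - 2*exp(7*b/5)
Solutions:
 h(b) = C1 + b^4/6 + 5*b^3/6 + 4*b^2/5 + 10*exp(7*b/5)/7


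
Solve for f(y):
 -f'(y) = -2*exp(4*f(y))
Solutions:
 f(y) = log(-(-1/(C1 + 8*y))^(1/4))
 f(y) = log(-1/(C1 + 8*y))/4
 f(y) = log(-I*(-1/(C1 + 8*y))^(1/4))
 f(y) = log(I*(-1/(C1 + 8*y))^(1/4))


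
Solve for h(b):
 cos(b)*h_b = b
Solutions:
 h(b) = C1 + Integral(b/cos(b), b)


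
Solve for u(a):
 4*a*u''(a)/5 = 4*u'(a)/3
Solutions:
 u(a) = C1 + C2*a^(8/3)


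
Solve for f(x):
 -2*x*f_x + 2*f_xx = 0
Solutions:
 f(x) = C1 + C2*erfi(sqrt(2)*x/2)


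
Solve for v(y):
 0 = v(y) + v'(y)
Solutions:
 v(y) = C1*exp(-y)


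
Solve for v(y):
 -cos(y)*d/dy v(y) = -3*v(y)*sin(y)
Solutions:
 v(y) = C1/cos(y)^3


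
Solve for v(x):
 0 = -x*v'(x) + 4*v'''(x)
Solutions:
 v(x) = C1 + Integral(C2*airyai(2^(1/3)*x/2) + C3*airybi(2^(1/3)*x/2), x)


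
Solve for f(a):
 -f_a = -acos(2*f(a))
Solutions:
 Integral(1/acos(2*_y), (_y, f(a))) = C1 + a


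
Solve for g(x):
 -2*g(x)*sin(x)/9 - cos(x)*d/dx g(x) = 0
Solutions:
 g(x) = C1*cos(x)^(2/9)


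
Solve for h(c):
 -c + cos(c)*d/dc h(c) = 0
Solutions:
 h(c) = C1 + Integral(c/cos(c), c)


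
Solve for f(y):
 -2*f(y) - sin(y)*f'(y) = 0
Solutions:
 f(y) = C1*(cos(y) + 1)/(cos(y) - 1)


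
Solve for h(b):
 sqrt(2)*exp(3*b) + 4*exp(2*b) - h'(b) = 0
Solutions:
 h(b) = C1 + sqrt(2)*exp(3*b)/3 + 2*exp(2*b)


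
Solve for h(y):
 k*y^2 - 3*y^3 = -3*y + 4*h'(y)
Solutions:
 h(y) = C1 + k*y^3/12 - 3*y^4/16 + 3*y^2/8


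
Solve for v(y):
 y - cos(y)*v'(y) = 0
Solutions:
 v(y) = C1 + Integral(y/cos(y), y)


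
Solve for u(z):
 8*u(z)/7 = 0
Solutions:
 u(z) = 0


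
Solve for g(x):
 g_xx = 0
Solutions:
 g(x) = C1 + C2*x


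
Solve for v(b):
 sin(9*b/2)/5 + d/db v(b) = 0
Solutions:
 v(b) = C1 + 2*cos(9*b/2)/45


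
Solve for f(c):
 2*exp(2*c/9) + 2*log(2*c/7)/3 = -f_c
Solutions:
 f(c) = C1 - 2*c*log(c)/3 + 2*c*(-log(2) + 1 + log(7))/3 - 9*exp(2*c/9)


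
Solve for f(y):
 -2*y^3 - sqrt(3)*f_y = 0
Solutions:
 f(y) = C1 - sqrt(3)*y^4/6


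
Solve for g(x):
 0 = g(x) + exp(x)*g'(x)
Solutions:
 g(x) = C1*exp(exp(-x))


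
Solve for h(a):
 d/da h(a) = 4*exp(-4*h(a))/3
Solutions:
 h(a) = log(-I*(C1 + 16*a/3)^(1/4))
 h(a) = log(I*(C1 + 16*a/3)^(1/4))
 h(a) = log(-(C1 + 16*a/3)^(1/4))
 h(a) = log(C1 + 16*a/3)/4


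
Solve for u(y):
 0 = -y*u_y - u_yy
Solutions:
 u(y) = C1 + C2*erf(sqrt(2)*y/2)


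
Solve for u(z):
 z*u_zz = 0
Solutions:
 u(z) = C1 + C2*z


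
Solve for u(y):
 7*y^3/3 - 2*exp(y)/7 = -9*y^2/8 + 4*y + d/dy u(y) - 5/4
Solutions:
 u(y) = C1 + 7*y^4/12 + 3*y^3/8 - 2*y^2 + 5*y/4 - 2*exp(y)/7


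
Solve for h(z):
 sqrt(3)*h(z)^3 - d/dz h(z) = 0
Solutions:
 h(z) = -sqrt(2)*sqrt(-1/(C1 + sqrt(3)*z))/2
 h(z) = sqrt(2)*sqrt(-1/(C1 + sqrt(3)*z))/2


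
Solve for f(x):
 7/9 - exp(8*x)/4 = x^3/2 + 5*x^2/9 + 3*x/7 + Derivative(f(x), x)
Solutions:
 f(x) = C1 - x^4/8 - 5*x^3/27 - 3*x^2/14 + 7*x/9 - exp(8*x)/32


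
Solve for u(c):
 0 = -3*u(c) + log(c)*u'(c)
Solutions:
 u(c) = C1*exp(3*li(c))


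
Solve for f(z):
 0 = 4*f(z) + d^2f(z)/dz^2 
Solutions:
 f(z) = C1*sin(2*z) + C2*cos(2*z)


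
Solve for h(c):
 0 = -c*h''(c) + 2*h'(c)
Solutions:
 h(c) = C1 + C2*c^3


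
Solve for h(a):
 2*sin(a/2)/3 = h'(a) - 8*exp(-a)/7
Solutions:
 h(a) = C1 - 4*cos(a/2)/3 - 8*exp(-a)/7


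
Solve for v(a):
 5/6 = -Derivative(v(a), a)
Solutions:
 v(a) = C1 - 5*a/6


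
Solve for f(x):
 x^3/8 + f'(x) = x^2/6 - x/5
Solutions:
 f(x) = C1 - x^4/32 + x^3/18 - x^2/10


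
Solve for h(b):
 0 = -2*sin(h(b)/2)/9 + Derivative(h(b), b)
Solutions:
 -2*b/9 + log(cos(h(b)/2) - 1) - log(cos(h(b)/2) + 1) = C1


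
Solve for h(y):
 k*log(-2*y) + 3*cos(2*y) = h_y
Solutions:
 h(y) = C1 + k*y*(log(-y) - 1) + k*y*log(2) + 3*sin(2*y)/2


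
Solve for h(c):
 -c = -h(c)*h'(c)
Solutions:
 h(c) = -sqrt(C1 + c^2)
 h(c) = sqrt(C1 + c^2)


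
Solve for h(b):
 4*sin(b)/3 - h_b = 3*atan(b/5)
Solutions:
 h(b) = C1 - 3*b*atan(b/5) + 15*log(b^2 + 25)/2 - 4*cos(b)/3


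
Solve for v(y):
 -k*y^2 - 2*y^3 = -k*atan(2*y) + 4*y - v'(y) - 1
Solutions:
 v(y) = C1 + k*y^3/3 - k*(y*atan(2*y) - log(4*y^2 + 1)/4) + y^4/2 + 2*y^2 - y


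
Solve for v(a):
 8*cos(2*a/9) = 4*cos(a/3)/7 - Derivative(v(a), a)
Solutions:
 v(a) = C1 - 36*sin(2*a/9) + 12*sin(a/3)/7


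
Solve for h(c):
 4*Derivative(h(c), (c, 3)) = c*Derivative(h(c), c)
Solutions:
 h(c) = C1 + Integral(C2*airyai(2^(1/3)*c/2) + C3*airybi(2^(1/3)*c/2), c)


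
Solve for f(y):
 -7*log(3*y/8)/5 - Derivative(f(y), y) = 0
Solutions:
 f(y) = C1 - 7*y*log(y)/5 - 7*y*log(3)/5 + 7*y/5 + 21*y*log(2)/5


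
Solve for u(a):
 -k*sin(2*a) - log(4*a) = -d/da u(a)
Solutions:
 u(a) = C1 + a*log(a) - a + 2*a*log(2) - k*cos(2*a)/2


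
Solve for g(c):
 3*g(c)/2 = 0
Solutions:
 g(c) = 0


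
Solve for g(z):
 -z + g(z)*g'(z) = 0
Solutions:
 g(z) = -sqrt(C1 + z^2)
 g(z) = sqrt(C1 + z^2)


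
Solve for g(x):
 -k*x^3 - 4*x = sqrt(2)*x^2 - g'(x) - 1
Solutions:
 g(x) = C1 + k*x^4/4 + sqrt(2)*x^3/3 + 2*x^2 - x


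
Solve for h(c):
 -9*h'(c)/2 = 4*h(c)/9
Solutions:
 h(c) = C1*exp(-8*c/81)


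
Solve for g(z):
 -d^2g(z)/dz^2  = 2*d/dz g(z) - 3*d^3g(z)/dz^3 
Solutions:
 g(z) = C1 + C2*exp(-2*z/3) + C3*exp(z)


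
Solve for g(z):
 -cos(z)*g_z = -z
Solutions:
 g(z) = C1 + Integral(z/cos(z), z)


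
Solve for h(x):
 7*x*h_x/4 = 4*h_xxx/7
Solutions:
 h(x) = C1 + Integral(C2*airyai(14^(2/3)*x/4) + C3*airybi(14^(2/3)*x/4), x)


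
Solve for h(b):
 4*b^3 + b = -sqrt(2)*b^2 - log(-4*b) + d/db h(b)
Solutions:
 h(b) = C1 + b^4 + sqrt(2)*b^3/3 + b^2/2 + b*log(-b) + b*(-1 + 2*log(2))


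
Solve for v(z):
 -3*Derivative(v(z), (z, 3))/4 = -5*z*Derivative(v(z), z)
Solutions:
 v(z) = C1 + Integral(C2*airyai(20^(1/3)*3^(2/3)*z/3) + C3*airybi(20^(1/3)*3^(2/3)*z/3), z)


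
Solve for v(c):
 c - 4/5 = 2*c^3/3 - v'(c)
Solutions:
 v(c) = C1 + c^4/6 - c^2/2 + 4*c/5


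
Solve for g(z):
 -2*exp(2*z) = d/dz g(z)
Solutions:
 g(z) = C1 - exp(2*z)


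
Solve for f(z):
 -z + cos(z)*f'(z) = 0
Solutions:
 f(z) = C1 + Integral(z/cos(z), z)


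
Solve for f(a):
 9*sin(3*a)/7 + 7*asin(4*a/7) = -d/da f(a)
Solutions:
 f(a) = C1 - 7*a*asin(4*a/7) - 7*sqrt(49 - 16*a^2)/4 + 3*cos(3*a)/7


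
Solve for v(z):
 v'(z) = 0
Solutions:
 v(z) = C1


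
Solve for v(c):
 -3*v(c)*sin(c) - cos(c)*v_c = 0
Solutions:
 v(c) = C1*cos(c)^3


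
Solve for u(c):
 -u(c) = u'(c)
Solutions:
 u(c) = C1*exp(-c)


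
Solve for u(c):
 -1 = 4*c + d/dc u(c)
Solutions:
 u(c) = C1 - 2*c^2 - c


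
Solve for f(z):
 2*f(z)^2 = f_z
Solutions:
 f(z) = -1/(C1 + 2*z)


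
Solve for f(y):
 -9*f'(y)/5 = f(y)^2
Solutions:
 f(y) = 9/(C1 + 5*y)


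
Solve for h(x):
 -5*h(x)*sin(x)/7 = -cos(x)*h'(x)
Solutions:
 h(x) = C1/cos(x)^(5/7)


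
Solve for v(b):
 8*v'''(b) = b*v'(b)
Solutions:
 v(b) = C1 + Integral(C2*airyai(b/2) + C3*airybi(b/2), b)


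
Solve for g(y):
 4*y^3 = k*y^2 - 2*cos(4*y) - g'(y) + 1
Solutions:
 g(y) = C1 + k*y^3/3 - y^4 + y - sin(4*y)/2


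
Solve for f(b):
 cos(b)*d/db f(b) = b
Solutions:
 f(b) = C1 + Integral(b/cos(b), b)


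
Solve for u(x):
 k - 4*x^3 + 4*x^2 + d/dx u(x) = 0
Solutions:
 u(x) = C1 - k*x + x^4 - 4*x^3/3


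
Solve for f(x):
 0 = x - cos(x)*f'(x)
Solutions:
 f(x) = C1 + Integral(x/cos(x), x)


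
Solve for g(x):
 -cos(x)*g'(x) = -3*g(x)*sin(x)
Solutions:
 g(x) = C1/cos(x)^3


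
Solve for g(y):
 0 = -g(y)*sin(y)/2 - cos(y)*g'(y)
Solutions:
 g(y) = C1*sqrt(cos(y))


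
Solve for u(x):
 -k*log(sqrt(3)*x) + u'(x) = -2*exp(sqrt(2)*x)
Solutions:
 u(x) = C1 + k*x*log(x) + k*x*(-1 + log(3)/2) - sqrt(2)*exp(sqrt(2)*x)


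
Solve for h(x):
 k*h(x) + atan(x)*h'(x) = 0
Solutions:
 h(x) = C1*exp(-k*Integral(1/atan(x), x))


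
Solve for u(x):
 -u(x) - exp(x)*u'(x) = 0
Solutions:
 u(x) = C1*exp(exp(-x))


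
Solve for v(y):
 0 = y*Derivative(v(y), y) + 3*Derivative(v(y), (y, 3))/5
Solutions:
 v(y) = C1 + Integral(C2*airyai(-3^(2/3)*5^(1/3)*y/3) + C3*airybi(-3^(2/3)*5^(1/3)*y/3), y)


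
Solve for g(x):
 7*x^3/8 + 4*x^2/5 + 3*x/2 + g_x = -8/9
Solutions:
 g(x) = C1 - 7*x^4/32 - 4*x^3/15 - 3*x^2/4 - 8*x/9


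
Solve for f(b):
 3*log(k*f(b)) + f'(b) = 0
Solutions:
 li(k*f(b))/k = C1 - 3*b


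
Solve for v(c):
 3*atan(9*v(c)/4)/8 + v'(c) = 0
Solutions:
 Integral(1/atan(9*_y/4), (_y, v(c))) = C1 - 3*c/8


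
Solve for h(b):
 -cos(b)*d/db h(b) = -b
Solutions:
 h(b) = C1 + Integral(b/cos(b), b)


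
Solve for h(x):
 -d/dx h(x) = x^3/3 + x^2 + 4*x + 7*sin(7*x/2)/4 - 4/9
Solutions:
 h(x) = C1 - x^4/12 - x^3/3 - 2*x^2 + 4*x/9 + cos(7*x/2)/2


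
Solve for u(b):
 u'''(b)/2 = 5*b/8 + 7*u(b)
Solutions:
 u(b) = C3*exp(14^(1/3)*b) - 5*b/56 + (C1*sin(14^(1/3)*sqrt(3)*b/2) + C2*cos(14^(1/3)*sqrt(3)*b/2))*exp(-14^(1/3)*b/2)


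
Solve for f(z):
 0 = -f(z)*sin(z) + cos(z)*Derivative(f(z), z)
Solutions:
 f(z) = C1/cos(z)


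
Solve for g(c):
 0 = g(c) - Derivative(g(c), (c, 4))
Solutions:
 g(c) = C1*exp(-c) + C2*exp(c) + C3*sin(c) + C4*cos(c)


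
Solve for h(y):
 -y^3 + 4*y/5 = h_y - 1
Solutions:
 h(y) = C1 - y^4/4 + 2*y^2/5 + y


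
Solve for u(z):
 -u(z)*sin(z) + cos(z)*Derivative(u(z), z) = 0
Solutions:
 u(z) = C1/cos(z)


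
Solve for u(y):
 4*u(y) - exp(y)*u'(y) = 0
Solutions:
 u(y) = C1*exp(-4*exp(-y))


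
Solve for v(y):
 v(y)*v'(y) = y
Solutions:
 v(y) = -sqrt(C1 + y^2)
 v(y) = sqrt(C1 + y^2)


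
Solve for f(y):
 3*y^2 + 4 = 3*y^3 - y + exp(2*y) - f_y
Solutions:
 f(y) = C1 + 3*y^4/4 - y^3 - y^2/2 - 4*y + exp(2*y)/2


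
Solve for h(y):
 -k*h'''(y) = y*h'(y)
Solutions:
 h(y) = C1 + Integral(C2*airyai(y*(-1/k)^(1/3)) + C3*airybi(y*(-1/k)^(1/3)), y)


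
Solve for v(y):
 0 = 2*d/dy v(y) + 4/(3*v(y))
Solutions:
 v(y) = -sqrt(C1 - 12*y)/3
 v(y) = sqrt(C1 - 12*y)/3


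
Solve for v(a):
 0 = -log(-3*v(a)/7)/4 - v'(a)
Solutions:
 4*Integral(1/(log(-_y) - log(7) + log(3)), (_y, v(a))) = C1 - a


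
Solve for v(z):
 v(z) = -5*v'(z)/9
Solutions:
 v(z) = C1*exp(-9*z/5)


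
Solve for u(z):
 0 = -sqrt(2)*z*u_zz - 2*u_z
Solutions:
 u(z) = C1 + C2*z^(1 - sqrt(2))


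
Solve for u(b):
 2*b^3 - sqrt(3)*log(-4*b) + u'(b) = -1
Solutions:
 u(b) = C1 - b^4/2 + sqrt(3)*b*log(-b) + b*(-sqrt(3) - 1 + 2*sqrt(3)*log(2))


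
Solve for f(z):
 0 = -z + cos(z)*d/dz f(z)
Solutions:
 f(z) = C1 + Integral(z/cos(z), z)


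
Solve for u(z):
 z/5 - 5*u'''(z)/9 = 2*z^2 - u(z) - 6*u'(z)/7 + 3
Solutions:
 u(z) = C1*exp(-z*(12*7350^(1/3)/(sqrt(49945) + 245)^(1/3) + 140^(1/3)*3^(2/3)*(sqrt(49945) + 245)^(1/3))/140)*sin(3*3^(1/6)*z*(-140^(1/3)*(sqrt(49945) + 245)^(1/3) + 4*2450^(1/3)*3^(2/3)/(sqrt(49945) + 245)^(1/3))/140) + C2*exp(-z*(12*7350^(1/3)/(sqrt(49945) + 245)^(1/3) + 140^(1/3)*3^(2/3)*(sqrt(49945) + 245)^(1/3))/140)*cos(3*3^(1/6)*z*(-140^(1/3)*(sqrt(49945) + 245)^(1/3) + 4*2450^(1/3)*3^(2/3)/(sqrt(49945) + 245)^(1/3))/140) + C3*exp(z*(12*7350^(1/3)/(sqrt(49945) + 245)^(1/3) + 140^(1/3)*3^(2/3)*(sqrt(49945) + 245)^(1/3))/70) + 2*z^2 - 127*z/35 + 1497/245


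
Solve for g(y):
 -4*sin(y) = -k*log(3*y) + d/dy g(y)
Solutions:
 g(y) = C1 + k*y*(log(y) - 1) + k*y*log(3) + 4*cos(y)


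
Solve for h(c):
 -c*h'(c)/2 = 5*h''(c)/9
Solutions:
 h(c) = C1 + C2*erf(3*sqrt(5)*c/10)


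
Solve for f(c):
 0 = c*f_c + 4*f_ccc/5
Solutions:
 f(c) = C1 + Integral(C2*airyai(-10^(1/3)*c/2) + C3*airybi(-10^(1/3)*c/2), c)


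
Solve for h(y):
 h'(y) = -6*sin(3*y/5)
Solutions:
 h(y) = C1 + 10*cos(3*y/5)


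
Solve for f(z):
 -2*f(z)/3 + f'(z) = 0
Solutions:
 f(z) = C1*exp(2*z/3)


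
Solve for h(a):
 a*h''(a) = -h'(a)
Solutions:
 h(a) = C1 + C2*log(a)


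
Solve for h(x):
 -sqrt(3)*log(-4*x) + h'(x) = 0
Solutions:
 h(x) = C1 + sqrt(3)*x*log(-x) + sqrt(3)*x*(-1 + 2*log(2))


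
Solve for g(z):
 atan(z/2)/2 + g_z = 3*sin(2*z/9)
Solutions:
 g(z) = C1 - z*atan(z/2)/2 + log(z^2 + 4)/2 - 27*cos(2*z/9)/2


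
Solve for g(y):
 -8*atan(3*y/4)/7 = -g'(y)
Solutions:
 g(y) = C1 + 8*y*atan(3*y/4)/7 - 16*log(9*y^2 + 16)/21


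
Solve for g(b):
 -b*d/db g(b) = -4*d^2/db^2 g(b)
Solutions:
 g(b) = C1 + C2*erfi(sqrt(2)*b/4)


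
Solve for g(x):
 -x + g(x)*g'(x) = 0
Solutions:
 g(x) = -sqrt(C1 + x^2)
 g(x) = sqrt(C1 + x^2)


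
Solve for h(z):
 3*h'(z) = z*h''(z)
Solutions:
 h(z) = C1 + C2*z^4


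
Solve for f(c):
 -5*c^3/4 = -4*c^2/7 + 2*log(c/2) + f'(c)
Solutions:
 f(c) = C1 - 5*c^4/16 + 4*c^3/21 - 2*c*log(c) + 2*c*log(2) + 2*c


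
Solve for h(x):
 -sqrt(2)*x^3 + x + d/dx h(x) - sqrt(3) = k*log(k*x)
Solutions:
 h(x) = C1 + k*x*log(k*x) + sqrt(2)*x^4/4 - x^2/2 + x*(-k + sqrt(3))


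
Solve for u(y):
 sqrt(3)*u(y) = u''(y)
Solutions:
 u(y) = C1*exp(-3^(1/4)*y) + C2*exp(3^(1/4)*y)


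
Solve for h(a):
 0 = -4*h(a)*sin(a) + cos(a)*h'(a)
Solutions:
 h(a) = C1/cos(a)^4


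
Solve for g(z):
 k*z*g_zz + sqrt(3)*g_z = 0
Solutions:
 g(z) = C1 + z^(((re(k) - sqrt(3))*re(k) + im(k)^2)/(re(k)^2 + im(k)^2))*(C2*sin(sqrt(3)*log(z)*Abs(im(k))/(re(k)^2 + im(k)^2)) + C3*cos(sqrt(3)*log(z)*im(k)/(re(k)^2 + im(k)^2)))


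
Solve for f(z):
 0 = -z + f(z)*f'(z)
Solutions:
 f(z) = -sqrt(C1 + z^2)
 f(z) = sqrt(C1 + z^2)


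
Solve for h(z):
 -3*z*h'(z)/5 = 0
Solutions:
 h(z) = C1


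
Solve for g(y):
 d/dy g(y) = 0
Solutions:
 g(y) = C1


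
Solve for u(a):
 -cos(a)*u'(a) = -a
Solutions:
 u(a) = C1 + Integral(a/cos(a), a)


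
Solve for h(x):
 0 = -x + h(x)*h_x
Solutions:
 h(x) = -sqrt(C1 + x^2)
 h(x) = sqrt(C1 + x^2)


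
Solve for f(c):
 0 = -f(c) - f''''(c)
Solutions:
 f(c) = (C1*sin(sqrt(2)*c/2) + C2*cos(sqrt(2)*c/2))*exp(-sqrt(2)*c/2) + (C3*sin(sqrt(2)*c/2) + C4*cos(sqrt(2)*c/2))*exp(sqrt(2)*c/2)


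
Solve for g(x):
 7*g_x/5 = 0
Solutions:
 g(x) = C1


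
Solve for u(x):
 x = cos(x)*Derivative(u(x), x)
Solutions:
 u(x) = C1 + Integral(x/cos(x), x)


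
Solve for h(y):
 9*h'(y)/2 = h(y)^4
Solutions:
 h(y) = 3^(1/3)*(-1/(C1 + 2*y))^(1/3)
 h(y) = (-1/(C1 + 2*y))^(1/3)*(-3^(1/3) - 3^(5/6)*I)/2
 h(y) = (-1/(C1 + 2*y))^(1/3)*(-3^(1/3) + 3^(5/6)*I)/2


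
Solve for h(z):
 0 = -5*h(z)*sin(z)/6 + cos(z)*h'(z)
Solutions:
 h(z) = C1/cos(z)^(5/6)


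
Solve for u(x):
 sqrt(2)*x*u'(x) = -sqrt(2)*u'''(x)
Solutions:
 u(x) = C1 + Integral(C2*airyai(-x) + C3*airybi(-x), x)


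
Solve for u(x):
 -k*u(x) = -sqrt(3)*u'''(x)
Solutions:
 u(x) = C1*exp(3^(5/6)*k^(1/3)*x/3) + C2*exp(k^(1/3)*x*(-3^(5/6) + 3*3^(1/3)*I)/6) + C3*exp(-k^(1/3)*x*(3^(5/6) + 3*3^(1/3)*I)/6)


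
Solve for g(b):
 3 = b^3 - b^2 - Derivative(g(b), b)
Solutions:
 g(b) = C1 + b^4/4 - b^3/3 - 3*b


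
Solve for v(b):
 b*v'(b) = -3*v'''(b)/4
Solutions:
 v(b) = C1 + Integral(C2*airyai(-6^(2/3)*b/3) + C3*airybi(-6^(2/3)*b/3), b)


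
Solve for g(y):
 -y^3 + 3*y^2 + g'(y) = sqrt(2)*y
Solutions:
 g(y) = C1 + y^4/4 - y^3 + sqrt(2)*y^2/2


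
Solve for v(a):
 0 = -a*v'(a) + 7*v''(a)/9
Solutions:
 v(a) = C1 + C2*erfi(3*sqrt(14)*a/14)


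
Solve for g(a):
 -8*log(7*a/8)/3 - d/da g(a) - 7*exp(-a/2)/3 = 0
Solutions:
 g(a) = C1 - 8*a*log(a)/3 + a*(-8*log(7)/3 + 8/3 + 8*log(2)) + 14*exp(-a/2)/3


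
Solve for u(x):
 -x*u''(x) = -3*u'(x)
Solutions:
 u(x) = C1 + C2*x^4


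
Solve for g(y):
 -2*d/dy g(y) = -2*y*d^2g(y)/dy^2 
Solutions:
 g(y) = C1 + C2*y^2


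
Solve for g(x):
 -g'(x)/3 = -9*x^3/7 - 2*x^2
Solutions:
 g(x) = C1 + 27*x^4/28 + 2*x^3


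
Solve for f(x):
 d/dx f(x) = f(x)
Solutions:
 f(x) = C1*exp(x)


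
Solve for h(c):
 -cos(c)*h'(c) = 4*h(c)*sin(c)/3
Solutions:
 h(c) = C1*cos(c)^(4/3)


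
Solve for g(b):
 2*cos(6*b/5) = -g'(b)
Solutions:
 g(b) = C1 - 5*sin(6*b/5)/3


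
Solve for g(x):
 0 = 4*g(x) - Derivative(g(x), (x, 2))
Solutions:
 g(x) = C1*exp(-2*x) + C2*exp(2*x)


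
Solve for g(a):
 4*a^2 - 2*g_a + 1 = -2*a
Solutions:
 g(a) = C1 + 2*a^3/3 + a^2/2 + a/2


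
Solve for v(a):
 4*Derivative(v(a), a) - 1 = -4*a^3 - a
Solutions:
 v(a) = C1 - a^4/4 - a^2/8 + a/4


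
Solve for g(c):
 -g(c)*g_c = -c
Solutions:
 g(c) = -sqrt(C1 + c^2)
 g(c) = sqrt(C1 + c^2)


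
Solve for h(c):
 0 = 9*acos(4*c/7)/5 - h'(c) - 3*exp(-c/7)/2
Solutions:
 h(c) = C1 + 9*c*acos(4*c/7)/5 - 9*sqrt(49 - 16*c^2)/20 + 21*exp(-c/7)/2


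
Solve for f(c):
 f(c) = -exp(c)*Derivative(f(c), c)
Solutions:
 f(c) = C1*exp(exp(-c))


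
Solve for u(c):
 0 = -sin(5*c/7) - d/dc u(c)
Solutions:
 u(c) = C1 + 7*cos(5*c/7)/5


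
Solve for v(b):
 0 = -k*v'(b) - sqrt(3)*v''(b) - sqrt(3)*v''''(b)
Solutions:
 v(b) = C1 + C2*exp(2^(1/3)*b*(2^(1/3)*sqrt(3)*(3*k + sqrt(9*k^2 + 4))^(1/3)/12 - 2^(1/3)*I*(3*k + sqrt(9*k^2 + 4))^(1/3)/4 + 2/((-sqrt(3) + 3*I)*(3*k + sqrt(9*k^2 + 4))^(1/3)))) + C3*exp(2^(1/3)*b*(2^(1/3)*sqrt(3)*(3*k + sqrt(9*k^2 + 4))^(1/3)/12 + 2^(1/3)*I*(3*k + sqrt(9*k^2 + 4))^(1/3)/4 - 2/((sqrt(3) + 3*I)*(3*k + sqrt(9*k^2 + 4))^(1/3)))) + C4*exp(2^(1/3)*sqrt(3)*b*(-2^(1/3)*(3*k + sqrt(9*k^2 + 4))^(1/3) + 2/(3*k + sqrt(9*k^2 + 4))^(1/3))/6)


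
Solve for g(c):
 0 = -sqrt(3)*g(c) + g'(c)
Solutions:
 g(c) = C1*exp(sqrt(3)*c)


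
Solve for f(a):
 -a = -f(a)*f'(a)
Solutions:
 f(a) = -sqrt(C1 + a^2)
 f(a) = sqrt(C1 + a^2)


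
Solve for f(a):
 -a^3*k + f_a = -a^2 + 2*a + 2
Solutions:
 f(a) = C1 + a^4*k/4 - a^3/3 + a^2 + 2*a


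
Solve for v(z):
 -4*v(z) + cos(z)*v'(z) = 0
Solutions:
 v(z) = C1*(sin(z)^2 + 2*sin(z) + 1)/(sin(z)^2 - 2*sin(z) + 1)


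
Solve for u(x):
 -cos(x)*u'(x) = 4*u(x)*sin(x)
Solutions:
 u(x) = C1*cos(x)^4


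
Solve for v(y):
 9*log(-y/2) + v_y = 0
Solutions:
 v(y) = C1 - 9*y*log(-y) + 9*y*(log(2) + 1)


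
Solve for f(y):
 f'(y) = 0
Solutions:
 f(y) = C1


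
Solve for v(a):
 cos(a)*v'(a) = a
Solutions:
 v(a) = C1 + Integral(a/cos(a), a)


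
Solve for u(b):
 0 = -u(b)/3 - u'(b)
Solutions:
 u(b) = C1*exp(-b/3)


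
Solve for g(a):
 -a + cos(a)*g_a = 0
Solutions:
 g(a) = C1 + Integral(a/cos(a), a)


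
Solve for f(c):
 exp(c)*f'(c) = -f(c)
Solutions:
 f(c) = C1*exp(exp(-c))


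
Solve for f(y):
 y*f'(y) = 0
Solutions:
 f(y) = C1


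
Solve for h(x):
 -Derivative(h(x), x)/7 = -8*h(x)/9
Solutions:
 h(x) = C1*exp(56*x/9)


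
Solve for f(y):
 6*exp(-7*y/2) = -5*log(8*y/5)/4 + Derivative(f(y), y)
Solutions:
 f(y) = C1 + 5*y*log(y)/4 + 5*y*(-log(5) - 1 + 3*log(2))/4 - 12*exp(-7*y/2)/7


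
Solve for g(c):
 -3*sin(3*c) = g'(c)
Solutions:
 g(c) = C1 + cos(3*c)


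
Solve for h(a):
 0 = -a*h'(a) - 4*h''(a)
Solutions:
 h(a) = C1 + C2*erf(sqrt(2)*a/4)


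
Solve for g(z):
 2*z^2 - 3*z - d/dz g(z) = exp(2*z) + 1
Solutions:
 g(z) = C1 + 2*z^3/3 - 3*z^2/2 - z - exp(2*z)/2


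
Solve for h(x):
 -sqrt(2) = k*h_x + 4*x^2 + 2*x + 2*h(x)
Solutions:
 h(x) = C1*exp(-2*x/k) - k^2 + 2*k*x + k/2 - 2*x^2 - x - sqrt(2)/2


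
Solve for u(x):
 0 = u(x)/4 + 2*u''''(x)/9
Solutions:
 u(x) = (C1*sin(2^(3/4)*sqrt(3)*x/4) + C2*cos(2^(3/4)*sqrt(3)*x/4))*exp(-2^(3/4)*sqrt(3)*x/4) + (C3*sin(2^(3/4)*sqrt(3)*x/4) + C4*cos(2^(3/4)*sqrt(3)*x/4))*exp(2^(3/4)*sqrt(3)*x/4)


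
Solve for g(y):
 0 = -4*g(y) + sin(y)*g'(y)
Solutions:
 g(y) = C1*(cos(y)^2 - 2*cos(y) + 1)/(cos(y)^2 + 2*cos(y) + 1)


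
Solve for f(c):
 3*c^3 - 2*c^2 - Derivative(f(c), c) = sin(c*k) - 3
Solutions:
 f(c) = C1 + 3*c^4/4 - 2*c^3/3 + 3*c + cos(c*k)/k


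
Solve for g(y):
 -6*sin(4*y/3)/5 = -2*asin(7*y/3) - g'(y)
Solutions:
 g(y) = C1 - 2*y*asin(7*y/3) - 2*sqrt(9 - 49*y^2)/7 - 9*cos(4*y/3)/10


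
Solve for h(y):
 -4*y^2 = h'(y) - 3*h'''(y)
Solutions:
 h(y) = C1 + C2*exp(-sqrt(3)*y/3) + C3*exp(sqrt(3)*y/3) - 4*y^3/3 - 24*y


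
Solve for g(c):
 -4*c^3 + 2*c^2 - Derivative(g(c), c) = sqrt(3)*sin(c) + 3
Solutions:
 g(c) = C1 - c^4 + 2*c^3/3 - 3*c + sqrt(3)*cos(c)


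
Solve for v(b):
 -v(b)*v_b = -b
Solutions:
 v(b) = -sqrt(C1 + b^2)
 v(b) = sqrt(C1 + b^2)


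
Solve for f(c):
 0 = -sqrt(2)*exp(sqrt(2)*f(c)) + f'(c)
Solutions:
 f(c) = sqrt(2)*(2*log(-1/(C1 + sqrt(2)*c)) - log(2))/4


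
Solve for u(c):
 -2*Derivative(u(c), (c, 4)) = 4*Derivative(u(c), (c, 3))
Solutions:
 u(c) = C1 + C2*c + C3*c^2 + C4*exp(-2*c)


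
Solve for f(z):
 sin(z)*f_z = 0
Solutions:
 f(z) = C1


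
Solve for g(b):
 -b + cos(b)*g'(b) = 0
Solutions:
 g(b) = C1 + Integral(b/cos(b), b)


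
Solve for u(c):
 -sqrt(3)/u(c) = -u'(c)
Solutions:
 u(c) = -sqrt(C1 + 2*sqrt(3)*c)
 u(c) = sqrt(C1 + 2*sqrt(3)*c)


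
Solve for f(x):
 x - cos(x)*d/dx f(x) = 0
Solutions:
 f(x) = C1 + Integral(x/cos(x), x)


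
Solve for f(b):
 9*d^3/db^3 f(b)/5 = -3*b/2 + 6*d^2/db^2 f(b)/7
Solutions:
 f(b) = C1 + C2*b + C3*exp(10*b/21) + 7*b^3/24 + 147*b^2/80


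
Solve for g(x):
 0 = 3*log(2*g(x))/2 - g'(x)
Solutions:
 -2*Integral(1/(log(_y) + log(2)), (_y, g(x)))/3 = C1 - x


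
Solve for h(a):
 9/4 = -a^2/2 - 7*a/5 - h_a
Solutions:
 h(a) = C1 - a^3/6 - 7*a^2/10 - 9*a/4


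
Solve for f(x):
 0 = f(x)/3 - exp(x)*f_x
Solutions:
 f(x) = C1*exp(-exp(-x)/3)


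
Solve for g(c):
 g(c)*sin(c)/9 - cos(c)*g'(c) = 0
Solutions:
 g(c) = C1/cos(c)^(1/9)


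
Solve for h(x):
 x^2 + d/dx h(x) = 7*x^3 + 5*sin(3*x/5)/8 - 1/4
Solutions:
 h(x) = C1 + 7*x^4/4 - x^3/3 - x/4 - 25*cos(3*x/5)/24


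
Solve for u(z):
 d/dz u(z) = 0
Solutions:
 u(z) = C1


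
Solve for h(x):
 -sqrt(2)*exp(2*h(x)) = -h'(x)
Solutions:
 h(x) = log(-sqrt(-1/(C1 + sqrt(2)*x))) - log(2)/2
 h(x) = log(-1/(C1 + sqrt(2)*x))/2 - log(2)/2


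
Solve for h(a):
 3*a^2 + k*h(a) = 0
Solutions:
 h(a) = -3*a^2/k


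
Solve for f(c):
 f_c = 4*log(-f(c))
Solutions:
 -li(-f(c)) = C1 + 4*c


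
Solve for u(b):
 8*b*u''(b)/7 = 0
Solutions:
 u(b) = C1 + C2*b


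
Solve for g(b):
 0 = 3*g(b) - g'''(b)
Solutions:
 g(b) = C3*exp(3^(1/3)*b) + (C1*sin(3^(5/6)*b/2) + C2*cos(3^(5/6)*b/2))*exp(-3^(1/3)*b/2)


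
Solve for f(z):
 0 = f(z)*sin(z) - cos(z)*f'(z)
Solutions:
 f(z) = C1/cos(z)


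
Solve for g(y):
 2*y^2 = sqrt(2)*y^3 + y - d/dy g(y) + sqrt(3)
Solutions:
 g(y) = C1 + sqrt(2)*y^4/4 - 2*y^3/3 + y^2/2 + sqrt(3)*y


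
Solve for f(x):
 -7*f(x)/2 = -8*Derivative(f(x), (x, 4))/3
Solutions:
 f(x) = C1*exp(-21^(1/4)*x/2) + C2*exp(21^(1/4)*x/2) + C3*sin(21^(1/4)*x/2) + C4*cos(21^(1/4)*x/2)
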